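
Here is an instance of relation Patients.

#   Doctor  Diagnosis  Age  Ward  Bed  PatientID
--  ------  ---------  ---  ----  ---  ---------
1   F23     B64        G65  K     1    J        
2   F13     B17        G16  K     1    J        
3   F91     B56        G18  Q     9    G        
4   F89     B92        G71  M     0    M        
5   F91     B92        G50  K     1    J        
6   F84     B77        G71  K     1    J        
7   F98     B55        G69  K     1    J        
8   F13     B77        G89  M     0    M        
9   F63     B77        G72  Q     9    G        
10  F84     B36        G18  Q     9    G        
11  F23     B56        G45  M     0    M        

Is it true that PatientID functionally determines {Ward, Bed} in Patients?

Yes

PatientID=J: rows 1, 2, 5, 6, 7 → {Ward,Bed} = (K, 1), (K, 1), (K, 1), (K, 1), (K, 1) ✓
PatientID=G: rows 3, 9, 10 → {Ward,Bed} = (Q, 9), (Q, 9), (Q, 9) ✓
PatientID=M: rows 4, 8, 11 → {Ward,Bed} = (M, 0), (M, 0), (M, 0) ✓
Every PatientID value is associated with a single {Ward, Bed} value, so PatientID -> {Ward, Bed} holds.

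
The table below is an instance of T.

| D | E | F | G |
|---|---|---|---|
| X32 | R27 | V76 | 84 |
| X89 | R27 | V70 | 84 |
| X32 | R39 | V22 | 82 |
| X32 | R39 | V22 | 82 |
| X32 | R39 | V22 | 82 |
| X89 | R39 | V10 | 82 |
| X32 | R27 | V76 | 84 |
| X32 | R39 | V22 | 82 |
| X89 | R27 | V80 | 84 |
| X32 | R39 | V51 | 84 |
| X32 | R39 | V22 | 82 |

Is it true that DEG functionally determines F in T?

No

(D=X32, E=R27, G=84): 2 rows → F = V76, V76 ✓
(D=X89, E=R27, G=84): 2 rows → F takes values {V70, V80} — violation
(D=X32, E=R39, G=82): 5 rows → F = V22, V22, V22, V22, V22 ✓
(D=X89, E=R39, G=82): 1 row → F = V10 ✓
(D=X32, E=R39, G=84): 1 row → F = V51 ✓
Two rows agree on DEG but differ on F, so DEG → F does not hold.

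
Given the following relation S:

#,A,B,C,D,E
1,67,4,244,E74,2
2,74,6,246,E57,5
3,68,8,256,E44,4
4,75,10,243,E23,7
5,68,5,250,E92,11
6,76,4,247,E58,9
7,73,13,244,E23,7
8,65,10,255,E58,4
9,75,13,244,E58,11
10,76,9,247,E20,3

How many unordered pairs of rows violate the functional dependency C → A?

3

C=244: violating pairs (1,7), (1,9), (7,9) — 3 pairs.
C=247: all 2 rows agree on A — 0 pairs.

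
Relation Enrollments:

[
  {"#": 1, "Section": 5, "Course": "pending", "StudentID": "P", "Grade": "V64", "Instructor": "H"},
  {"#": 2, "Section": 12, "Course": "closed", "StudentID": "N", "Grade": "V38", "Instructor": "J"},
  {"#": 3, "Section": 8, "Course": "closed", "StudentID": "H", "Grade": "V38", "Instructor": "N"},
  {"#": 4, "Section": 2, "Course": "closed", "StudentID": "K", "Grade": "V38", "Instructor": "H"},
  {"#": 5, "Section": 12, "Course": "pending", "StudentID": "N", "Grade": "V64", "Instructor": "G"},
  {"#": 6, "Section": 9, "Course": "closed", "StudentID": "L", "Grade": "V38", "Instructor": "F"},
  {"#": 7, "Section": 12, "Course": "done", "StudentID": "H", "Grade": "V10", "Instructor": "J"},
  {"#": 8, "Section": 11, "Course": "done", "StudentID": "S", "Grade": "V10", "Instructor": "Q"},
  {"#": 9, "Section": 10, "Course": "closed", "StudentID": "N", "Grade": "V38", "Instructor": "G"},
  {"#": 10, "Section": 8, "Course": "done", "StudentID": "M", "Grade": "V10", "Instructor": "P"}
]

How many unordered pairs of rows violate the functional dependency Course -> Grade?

0

Course=pending: all 2 rows agree on Grade — 0 pairs.
Course=closed: all 5 rows agree on Grade — 0 pairs.
Course=done: all 3 rows agree on Grade — 0 pairs.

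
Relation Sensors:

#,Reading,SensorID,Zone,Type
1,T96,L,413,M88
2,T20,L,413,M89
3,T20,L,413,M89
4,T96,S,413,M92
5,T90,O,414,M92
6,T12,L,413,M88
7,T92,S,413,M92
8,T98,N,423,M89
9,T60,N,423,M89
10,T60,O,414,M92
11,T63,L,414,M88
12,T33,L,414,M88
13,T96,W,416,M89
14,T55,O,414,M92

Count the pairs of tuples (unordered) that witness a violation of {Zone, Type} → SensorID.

0

(Zone=413, Type=M88): all 2 rows agree on SensorID — 0 pairs.
(Zone=413, Type=M89): all 2 rows agree on SensorID — 0 pairs.
(Zone=413, Type=M92): all 2 rows agree on SensorID — 0 pairs.
(Zone=414, Type=M92): all 3 rows agree on SensorID — 0 pairs.
(Zone=423, Type=M89): all 2 rows agree on SensorID — 0 pairs.
(Zone=414, Type=M88): all 2 rows agree on SensorID — 0 pairs.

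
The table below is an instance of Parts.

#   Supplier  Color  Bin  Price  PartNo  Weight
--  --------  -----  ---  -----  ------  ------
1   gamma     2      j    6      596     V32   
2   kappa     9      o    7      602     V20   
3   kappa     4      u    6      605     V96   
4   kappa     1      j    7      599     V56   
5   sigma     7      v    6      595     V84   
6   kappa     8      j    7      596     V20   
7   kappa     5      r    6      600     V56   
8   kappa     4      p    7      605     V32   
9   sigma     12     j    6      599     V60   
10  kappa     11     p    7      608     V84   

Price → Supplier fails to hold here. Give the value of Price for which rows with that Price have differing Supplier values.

Price=6: rows 1, 3, 5, 7, 9 → Supplier takes values {gamma, kappa, sigma} — violation
Price=7: rows 2, 4, 6, 8, 10 → Supplier = kappa, kappa, kappa, kappa, kappa ✓
The only Price value with inconsistent Supplier is Price=6.

6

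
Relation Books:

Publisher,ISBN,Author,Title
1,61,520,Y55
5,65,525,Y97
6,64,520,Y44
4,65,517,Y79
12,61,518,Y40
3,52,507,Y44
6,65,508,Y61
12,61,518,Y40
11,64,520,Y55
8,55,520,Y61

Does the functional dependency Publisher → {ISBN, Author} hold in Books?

Publisher=1: 1 row → {ISBN,Author} = (61, 520) ✓
Publisher=5: 1 row → {ISBN,Author} = (65, 525) ✓
Publisher=6: 2 rows → {ISBN,Author} takes values {(64, 520), (65, 508)} — violation
Publisher=4: 1 row → {ISBN,Author} = (65, 517) ✓
Publisher=12: 2 rows → {ISBN,Author} = (61, 518), (61, 518) ✓
Publisher=3: 1 row → {ISBN,Author} = (52, 507) ✓
Publisher=11: 1 row → {ISBN,Author} = (64, 520) ✓
Publisher=8: 1 row → {ISBN,Author} = (55, 520) ✓
Two rows agree on Publisher but differ on {ISBN, Author}, so Publisher → {ISBN, Author} does not hold.

No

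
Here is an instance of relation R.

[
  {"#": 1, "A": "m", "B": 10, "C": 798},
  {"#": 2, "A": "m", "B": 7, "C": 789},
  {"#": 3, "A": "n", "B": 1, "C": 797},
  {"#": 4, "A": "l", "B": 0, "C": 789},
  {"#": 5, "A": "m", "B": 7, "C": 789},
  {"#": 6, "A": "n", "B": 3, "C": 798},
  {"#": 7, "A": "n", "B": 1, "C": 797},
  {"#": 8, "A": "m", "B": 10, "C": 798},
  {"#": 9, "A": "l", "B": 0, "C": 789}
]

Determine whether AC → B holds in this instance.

Yes

(A=m, C=798): rows 1, 8 → B = 10, 10 ✓
(A=m, C=789): rows 2, 5 → B = 7, 7 ✓
(A=n, C=797): rows 3, 7 → B = 1, 1 ✓
(A=l, C=789): rows 4, 9 → B = 0, 0 ✓
(A=n, C=798): row 6 → B = 3 ✓
Every AC value is associated with a single B value, so AC → B holds.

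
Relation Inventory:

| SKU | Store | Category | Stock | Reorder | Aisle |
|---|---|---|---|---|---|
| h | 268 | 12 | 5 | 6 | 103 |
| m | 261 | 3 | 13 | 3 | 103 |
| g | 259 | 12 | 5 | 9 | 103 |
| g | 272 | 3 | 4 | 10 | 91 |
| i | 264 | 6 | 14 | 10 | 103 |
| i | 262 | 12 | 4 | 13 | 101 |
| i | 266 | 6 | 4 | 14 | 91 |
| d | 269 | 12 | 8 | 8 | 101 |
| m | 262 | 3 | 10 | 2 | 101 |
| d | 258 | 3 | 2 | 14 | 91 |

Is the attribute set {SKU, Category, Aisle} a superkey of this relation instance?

All 10 rows have distinct {SKU, Category, Aisle} values, so {SKU, Category, Aisle} → (all attributes) holds and {SKU, Category, Aisle} is a superkey.

Yes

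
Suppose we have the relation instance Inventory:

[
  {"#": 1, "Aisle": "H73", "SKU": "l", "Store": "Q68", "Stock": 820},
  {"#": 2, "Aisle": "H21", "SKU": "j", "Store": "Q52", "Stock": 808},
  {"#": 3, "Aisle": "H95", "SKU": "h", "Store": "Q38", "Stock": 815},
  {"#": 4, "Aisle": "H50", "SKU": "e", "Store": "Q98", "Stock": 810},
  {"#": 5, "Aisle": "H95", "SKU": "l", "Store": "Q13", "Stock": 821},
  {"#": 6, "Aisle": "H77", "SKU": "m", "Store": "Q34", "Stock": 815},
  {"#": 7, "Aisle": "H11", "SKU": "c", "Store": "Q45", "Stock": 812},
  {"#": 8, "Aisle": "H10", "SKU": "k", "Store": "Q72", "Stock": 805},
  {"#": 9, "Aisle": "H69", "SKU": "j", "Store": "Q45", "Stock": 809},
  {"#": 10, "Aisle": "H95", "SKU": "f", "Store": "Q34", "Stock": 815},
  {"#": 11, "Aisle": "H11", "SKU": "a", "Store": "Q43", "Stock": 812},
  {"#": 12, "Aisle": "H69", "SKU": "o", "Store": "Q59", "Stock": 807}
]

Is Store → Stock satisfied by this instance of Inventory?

No

Store=Q68: row 1 → Stock = 820 ✓
Store=Q52: row 2 → Stock = 808 ✓
Store=Q38: row 3 → Stock = 815 ✓
Store=Q98: row 4 → Stock = 810 ✓
Store=Q13: row 5 → Stock = 821 ✓
Store=Q34: rows 6, 10 → Stock = 815, 815 ✓
Store=Q45: rows 7, 9 → Stock takes values {812, 809} — violation
Store=Q72: row 8 → Stock = 805 ✓
Store=Q43: row 11 → Stock = 812 ✓
Store=Q59: row 12 → Stock = 807 ✓
Two rows agree on Store but differ on Stock, so Store → Stock does not hold.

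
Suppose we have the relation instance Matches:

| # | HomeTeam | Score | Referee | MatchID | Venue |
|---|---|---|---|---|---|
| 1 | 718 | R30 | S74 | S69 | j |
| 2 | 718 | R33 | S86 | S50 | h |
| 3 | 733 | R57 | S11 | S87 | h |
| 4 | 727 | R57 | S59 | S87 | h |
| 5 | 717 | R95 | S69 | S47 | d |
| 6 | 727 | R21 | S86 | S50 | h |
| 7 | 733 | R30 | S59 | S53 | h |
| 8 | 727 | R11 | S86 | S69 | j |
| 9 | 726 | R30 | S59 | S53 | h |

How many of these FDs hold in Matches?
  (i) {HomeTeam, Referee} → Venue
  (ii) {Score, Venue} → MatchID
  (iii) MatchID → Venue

(i) {HomeTeam, Referee} → Venue: (HomeTeam=727, Referee=S86): rows 6, 8 → Venue takes values {h, j} — violation — fails.
(ii) {Score, Venue} → MatchID: every LHS value maps to a single RHS value — holds.
(iii) MatchID → Venue: every LHS value maps to a single RHS value — holds.
2 of the 3 dependencies hold.

2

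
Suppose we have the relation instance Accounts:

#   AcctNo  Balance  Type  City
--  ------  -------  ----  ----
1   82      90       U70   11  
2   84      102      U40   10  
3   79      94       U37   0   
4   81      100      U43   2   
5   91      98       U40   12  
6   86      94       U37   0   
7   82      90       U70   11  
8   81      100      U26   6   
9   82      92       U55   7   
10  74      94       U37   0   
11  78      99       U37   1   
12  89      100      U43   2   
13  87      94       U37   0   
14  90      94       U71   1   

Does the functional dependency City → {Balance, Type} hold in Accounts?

City=11: rows 1, 7 → {Balance,Type} = (90, U70), (90, U70) ✓
City=10: row 2 → {Balance,Type} = (102, U40) ✓
City=0: rows 3, 6, 10, 13 → {Balance,Type} = (94, U37), (94, U37), (94, U37), (94, U37) ✓
City=2: rows 4, 12 → {Balance,Type} = (100, U43), (100, U43) ✓
City=12: row 5 → {Balance,Type} = (98, U40) ✓
City=6: row 8 → {Balance,Type} = (100, U26) ✓
City=7: row 9 → {Balance,Type} = (92, U55) ✓
City=1: rows 11, 14 → {Balance,Type} takes values {(99, U37), (94, U71)} — violation
Two rows agree on City but differ on {Balance, Type}, so City → {Balance, Type} does not hold.

No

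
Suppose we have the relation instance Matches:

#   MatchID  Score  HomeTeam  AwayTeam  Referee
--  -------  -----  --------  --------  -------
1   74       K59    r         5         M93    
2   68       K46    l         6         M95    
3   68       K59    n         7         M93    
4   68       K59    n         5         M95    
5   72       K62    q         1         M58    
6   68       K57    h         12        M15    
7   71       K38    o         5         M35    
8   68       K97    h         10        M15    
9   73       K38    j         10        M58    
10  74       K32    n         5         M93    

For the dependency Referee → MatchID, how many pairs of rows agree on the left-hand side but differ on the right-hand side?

3

Referee=M93: violating pairs (1,3), (3,10) — 2 pairs.
Referee=M95: all 2 rows agree on MatchID — 0 pairs.
Referee=M58: violating pairs (5,9) — 1 pair.
Referee=M15: all 2 rows agree on MatchID — 0 pairs.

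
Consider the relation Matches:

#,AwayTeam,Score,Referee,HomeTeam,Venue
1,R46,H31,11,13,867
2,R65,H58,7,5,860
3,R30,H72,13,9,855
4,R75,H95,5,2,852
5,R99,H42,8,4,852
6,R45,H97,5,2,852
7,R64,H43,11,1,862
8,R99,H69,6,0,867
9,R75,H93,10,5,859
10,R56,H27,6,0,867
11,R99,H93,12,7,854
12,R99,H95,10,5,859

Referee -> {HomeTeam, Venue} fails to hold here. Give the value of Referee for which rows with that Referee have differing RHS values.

Referee=11: rows 1, 7 → {HomeTeam,Venue} takes values {(13, 867), (1, 862)} — violation
Referee=7: row 2 → {HomeTeam,Venue} = (5, 860) ✓
Referee=13: row 3 → {HomeTeam,Venue} = (9, 855) ✓
Referee=5: rows 4, 6 → {HomeTeam,Venue} = (2, 852), (2, 852) ✓
Referee=8: row 5 → {HomeTeam,Venue} = (4, 852) ✓
Referee=6: rows 8, 10 → {HomeTeam,Venue} = (0, 867), (0, 867) ✓
Referee=10: rows 9, 12 → {HomeTeam,Venue} = (5, 859), (5, 859) ✓
Referee=12: row 11 → {HomeTeam,Venue} = (7, 854) ✓
The only Referee value with inconsistent RHS is Referee=11.

11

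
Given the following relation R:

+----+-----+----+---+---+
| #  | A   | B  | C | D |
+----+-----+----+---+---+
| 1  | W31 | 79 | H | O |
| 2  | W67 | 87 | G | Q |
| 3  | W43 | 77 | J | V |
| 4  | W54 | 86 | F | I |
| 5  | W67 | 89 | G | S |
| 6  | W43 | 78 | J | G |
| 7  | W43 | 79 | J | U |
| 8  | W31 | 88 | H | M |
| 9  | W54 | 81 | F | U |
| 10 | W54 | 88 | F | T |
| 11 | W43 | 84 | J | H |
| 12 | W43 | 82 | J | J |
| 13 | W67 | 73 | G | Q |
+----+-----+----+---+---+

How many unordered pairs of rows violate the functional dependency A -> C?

A=W31: all 2 rows agree on C — 0 pairs.
A=W67: all 3 rows agree on C — 0 pairs.
A=W43: all 5 rows agree on C — 0 pairs.
A=W54: all 3 rows agree on C — 0 pairs.

0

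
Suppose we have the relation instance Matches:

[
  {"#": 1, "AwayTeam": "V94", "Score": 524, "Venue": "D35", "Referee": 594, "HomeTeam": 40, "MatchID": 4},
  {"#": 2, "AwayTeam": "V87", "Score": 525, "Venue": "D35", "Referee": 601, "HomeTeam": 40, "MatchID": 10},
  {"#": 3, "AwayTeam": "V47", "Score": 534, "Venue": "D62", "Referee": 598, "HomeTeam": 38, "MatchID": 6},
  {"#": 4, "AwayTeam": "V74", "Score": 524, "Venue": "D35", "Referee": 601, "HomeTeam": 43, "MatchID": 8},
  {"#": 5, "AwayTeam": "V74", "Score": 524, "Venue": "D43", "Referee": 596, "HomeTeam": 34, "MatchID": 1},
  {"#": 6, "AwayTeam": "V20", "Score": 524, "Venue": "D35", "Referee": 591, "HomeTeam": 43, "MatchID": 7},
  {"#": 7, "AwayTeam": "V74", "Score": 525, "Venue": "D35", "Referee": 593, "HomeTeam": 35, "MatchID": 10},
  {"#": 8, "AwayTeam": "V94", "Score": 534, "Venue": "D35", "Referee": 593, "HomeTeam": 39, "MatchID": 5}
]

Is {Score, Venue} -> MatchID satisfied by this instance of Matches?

(Score=524, Venue=D35): rows 1, 4, 6 → MatchID takes values {4, 8, 7} — violation
(Score=525, Venue=D35): rows 2, 7 → MatchID = 10, 10 ✓
(Score=534, Venue=D62): row 3 → MatchID = 6 ✓
(Score=524, Venue=D43): row 5 → MatchID = 1 ✓
(Score=534, Venue=D35): row 8 → MatchID = 5 ✓
Two rows agree on {Score, Venue} but differ on MatchID, so {Score, Venue} -> MatchID does not hold.

No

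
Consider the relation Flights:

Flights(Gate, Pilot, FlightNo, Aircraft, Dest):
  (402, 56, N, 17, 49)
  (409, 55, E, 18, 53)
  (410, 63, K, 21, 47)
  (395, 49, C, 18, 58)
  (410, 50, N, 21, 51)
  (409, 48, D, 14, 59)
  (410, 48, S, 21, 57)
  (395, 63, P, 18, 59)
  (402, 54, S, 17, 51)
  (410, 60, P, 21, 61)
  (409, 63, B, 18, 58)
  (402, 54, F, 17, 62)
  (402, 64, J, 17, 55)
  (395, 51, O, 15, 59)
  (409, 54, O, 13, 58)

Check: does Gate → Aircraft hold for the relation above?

No

Gate=402: 4 rows → Aircraft = 17, 17, 17, 17 ✓
Gate=409: 4 rows → Aircraft takes values {18, 14, 13} — violation
Gate=410: 4 rows → Aircraft = 21, 21, 21, 21 ✓
Gate=395: 3 rows → Aircraft takes values {18, 15} — violation
Two rows agree on Gate but differ on Aircraft, so Gate → Aircraft does not hold.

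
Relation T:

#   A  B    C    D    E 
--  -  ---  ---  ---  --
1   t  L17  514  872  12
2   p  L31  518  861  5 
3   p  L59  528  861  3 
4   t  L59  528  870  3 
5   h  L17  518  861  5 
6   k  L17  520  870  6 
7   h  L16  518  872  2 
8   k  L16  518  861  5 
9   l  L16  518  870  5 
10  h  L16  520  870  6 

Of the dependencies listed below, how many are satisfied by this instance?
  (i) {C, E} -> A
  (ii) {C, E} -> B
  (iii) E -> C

(i) {C, E} -> A: (C=518, E=5): rows 2, 5, 8, 9 → A takes values {p, h, k, l} — violation; (C=528, E=3): rows 3, 4 → A takes values {p, t} — violation; (C=520, E=6): rows 6, 10 → A takes values {k, h} — violation — fails.
(ii) {C, E} -> B: (C=518, E=5): rows 2, 5, 8, 9 → B takes values {L31, L17, L16} — violation; (C=520, E=6): rows 6, 10 → B takes values {L17, L16} — violation — fails.
(iii) E -> C: every LHS value maps to a single RHS value — holds.
1 of the 3 dependencies holds.

1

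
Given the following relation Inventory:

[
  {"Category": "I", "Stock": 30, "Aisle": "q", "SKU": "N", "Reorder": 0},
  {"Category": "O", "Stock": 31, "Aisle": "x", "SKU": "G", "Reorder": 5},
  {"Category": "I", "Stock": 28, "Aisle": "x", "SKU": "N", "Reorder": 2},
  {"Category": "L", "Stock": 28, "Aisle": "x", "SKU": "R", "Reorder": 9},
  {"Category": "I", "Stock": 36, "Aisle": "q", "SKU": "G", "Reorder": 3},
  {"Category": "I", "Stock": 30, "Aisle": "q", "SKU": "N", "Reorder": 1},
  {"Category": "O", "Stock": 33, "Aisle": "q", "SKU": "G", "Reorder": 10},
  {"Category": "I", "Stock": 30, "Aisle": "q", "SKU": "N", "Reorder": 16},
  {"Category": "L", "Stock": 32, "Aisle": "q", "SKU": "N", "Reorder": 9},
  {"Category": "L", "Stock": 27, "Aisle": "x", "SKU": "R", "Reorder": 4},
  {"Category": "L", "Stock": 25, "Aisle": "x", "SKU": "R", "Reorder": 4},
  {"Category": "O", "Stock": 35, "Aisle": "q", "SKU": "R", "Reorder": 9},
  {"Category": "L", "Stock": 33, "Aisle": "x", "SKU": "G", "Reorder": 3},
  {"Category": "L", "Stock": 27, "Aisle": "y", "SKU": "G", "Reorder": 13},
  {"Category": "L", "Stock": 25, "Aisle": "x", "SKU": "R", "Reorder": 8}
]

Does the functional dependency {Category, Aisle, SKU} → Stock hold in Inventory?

No

(Category=I, Aisle=q, SKU=N): 3 rows → Stock = 30, 30, 30 ✓
(Category=O, Aisle=x, SKU=G): 1 row → Stock = 31 ✓
(Category=I, Aisle=x, SKU=N): 1 row → Stock = 28 ✓
(Category=L, Aisle=x, SKU=R): 4 rows → Stock takes values {28, 27, 25} — violation
(Category=I, Aisle=q, SKU=G): 1 row → Stock = 36 ✓
(Category=O, Aisle=q, SKU=G): 1 row → Stock = 33 ✓
(Category=L, Aisle=q, SKU=N): 1 row → Stock = 32 ✓
(Category=O, Aisle=q, SKU=R): 1 row → Stock = 35 ✓
(Category=L, Aisle=x, SKU=G): 1 row → Stock = 33 ✓
(Category=L, Aisle=y, SKU=G): 1 row → Stock = 27 ✓
Two rows agree on {Category, Aisle, SKU} but differ on Stock, so {Category, Aisle, SKU} → Stock does not hold.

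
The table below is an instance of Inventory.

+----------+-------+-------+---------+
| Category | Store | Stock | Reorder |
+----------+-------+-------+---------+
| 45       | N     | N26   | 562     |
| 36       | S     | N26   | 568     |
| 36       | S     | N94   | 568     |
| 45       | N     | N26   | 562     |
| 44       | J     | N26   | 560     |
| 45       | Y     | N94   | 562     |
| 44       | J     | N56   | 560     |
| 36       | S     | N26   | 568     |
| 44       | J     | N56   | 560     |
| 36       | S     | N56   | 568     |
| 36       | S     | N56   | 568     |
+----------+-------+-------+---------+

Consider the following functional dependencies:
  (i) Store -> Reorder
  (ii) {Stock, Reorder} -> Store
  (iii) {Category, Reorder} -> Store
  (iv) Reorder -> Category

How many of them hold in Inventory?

(i) Store -> Reorder: every LHS value maps to a single RHS value — holds.
(ii) {Stock, Reorder} -> Store: every LHS value maps to a single RHS value — holds.
(iii) {Category, Reorder} -> Store: (Category=45, Reorder=562): 3 rows → Store takes values {N, Y} — violation — fails.
(iv) Reorder -> Category: every LHS value maps to a single RHS value — holds.
3 of the 4 dependencies hold.

3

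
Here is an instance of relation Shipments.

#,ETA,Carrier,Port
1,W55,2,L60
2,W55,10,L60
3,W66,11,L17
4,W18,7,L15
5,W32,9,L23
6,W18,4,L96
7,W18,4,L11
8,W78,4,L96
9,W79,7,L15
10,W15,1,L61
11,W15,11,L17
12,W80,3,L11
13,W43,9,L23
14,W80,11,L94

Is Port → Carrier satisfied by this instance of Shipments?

No

Port=L60: rows 1, 2 → Carrier takes values {2, 10} — violation
Port=L17: rows 3, 11 → Carrier = 11, 11 ✓
Port=L15: rows 4, 9 → Carrier = 7, 7 ✓
Port=L23: rows 5, 13 → Carrier = 9, 9 ✓
Port=L96: rows 6, 8 → Carrier = 4, 4 ✓
Port=L11: rows 7, 12 → Carrier takes values {4, 3} — violation
Port=L61: row 10 → Carrier = 1 ✓
Port=L94: row 14 → Carrier = 11 ✓
Two rows agree on Port but differ on Carrier, so Port → Carrier does not hold.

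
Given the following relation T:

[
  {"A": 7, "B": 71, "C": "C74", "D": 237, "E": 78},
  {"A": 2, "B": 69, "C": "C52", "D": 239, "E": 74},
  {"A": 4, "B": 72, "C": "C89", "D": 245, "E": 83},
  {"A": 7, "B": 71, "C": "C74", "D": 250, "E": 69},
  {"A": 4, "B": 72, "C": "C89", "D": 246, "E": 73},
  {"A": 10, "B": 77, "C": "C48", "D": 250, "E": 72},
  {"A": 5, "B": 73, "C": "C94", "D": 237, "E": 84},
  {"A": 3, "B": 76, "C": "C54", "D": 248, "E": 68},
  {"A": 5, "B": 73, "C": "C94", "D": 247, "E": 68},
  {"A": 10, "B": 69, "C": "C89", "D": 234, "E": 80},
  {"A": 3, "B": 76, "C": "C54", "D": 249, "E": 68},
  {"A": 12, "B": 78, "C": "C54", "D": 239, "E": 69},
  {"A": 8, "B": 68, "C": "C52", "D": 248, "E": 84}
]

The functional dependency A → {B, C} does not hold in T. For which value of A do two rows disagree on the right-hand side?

10

A=7: 2 rows → {B,C} = (71, C74), (71, C74) ✓
A=2: 1 row → {B,C} = (69, C52) ✓
A=4: 2 rows → {B,C} = (72, C89), (72, C89) ✓
A=10: 2 rows → {B,C} takes values {(77, C48), (69, C89)} — violation
A=5: 2 rows → {B,C} = (73, C94), (73, C94) ✓
A=3: 2 rows → {B,C} = (76, C54), (76, C54) ✓
A=12: 1 row → {B,C} = (78, C54) ✓
A=8: 1 row → {B,C} = (68, C52) ✓
The only A value with inconsistent RHS is A=10.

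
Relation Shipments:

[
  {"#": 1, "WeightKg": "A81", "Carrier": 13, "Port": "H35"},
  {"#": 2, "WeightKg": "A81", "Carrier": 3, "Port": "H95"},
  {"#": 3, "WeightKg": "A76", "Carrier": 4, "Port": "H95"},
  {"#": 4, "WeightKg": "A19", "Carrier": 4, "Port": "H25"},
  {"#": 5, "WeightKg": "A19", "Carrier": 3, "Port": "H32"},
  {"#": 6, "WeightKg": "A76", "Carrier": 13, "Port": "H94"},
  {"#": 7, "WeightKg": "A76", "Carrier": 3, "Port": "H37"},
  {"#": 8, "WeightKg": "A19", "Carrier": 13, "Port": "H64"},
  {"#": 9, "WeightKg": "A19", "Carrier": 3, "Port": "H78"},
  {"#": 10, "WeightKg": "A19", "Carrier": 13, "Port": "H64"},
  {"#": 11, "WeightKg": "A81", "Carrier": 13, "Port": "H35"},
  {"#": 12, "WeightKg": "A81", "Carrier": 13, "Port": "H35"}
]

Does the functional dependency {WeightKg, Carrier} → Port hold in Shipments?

(WeightKg=A81, Carrier=13): rows 1, 11, 12 → Port = H35, H35, H35 ✓
(WeightKg=A81, Carrier=3): row 2 → Port = H95 ✓
(WeightKg=A76, Carrier=4): row 3 → Port = H95 ✓
(WeightKg=A19, Carrier=4): row 4 → Port = H25 ✓
(WeightKg=A19, Carrier=3): rows 5, 9 → Port takes values {H32, H78} — violation
(WeightKg=A76, Carrier=13): row 6 → Port = H94 ✓
(WeightKg=A76, Carrier=3): row 7 → Port = H37 ✓
(WeightKg=A19, Carrier=13): rows 8, 10 → Port = H64, H64 ✓
Two rows agree on {WeightKg, Carrier} but differ on Port, so {WeightKg, Carrier} → Port does not hold.

No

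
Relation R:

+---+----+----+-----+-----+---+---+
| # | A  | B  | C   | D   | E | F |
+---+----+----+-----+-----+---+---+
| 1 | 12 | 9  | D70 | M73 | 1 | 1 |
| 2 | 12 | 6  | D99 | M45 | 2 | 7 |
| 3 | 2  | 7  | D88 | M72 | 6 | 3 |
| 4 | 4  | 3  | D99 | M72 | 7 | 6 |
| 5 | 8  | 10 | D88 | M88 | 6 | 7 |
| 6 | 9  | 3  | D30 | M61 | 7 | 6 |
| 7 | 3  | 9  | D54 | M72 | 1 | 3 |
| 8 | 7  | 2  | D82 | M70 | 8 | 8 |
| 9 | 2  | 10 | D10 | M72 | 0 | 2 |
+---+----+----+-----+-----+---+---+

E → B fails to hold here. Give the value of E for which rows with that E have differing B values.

E=1: rows 1, 7 → B = 9, 9 ✓
E=2: row 2 → B = 6 ✓
E=6: rows 3, 5 → B takes values {7, 10} — violation
E=7: rows 4, 6 → B = 3, 3 ✓
E=8: row 8 → B = 2 ✓
E=0: row 9 → B = 10 ✓
The only E value with inconsistent B is E=6.

6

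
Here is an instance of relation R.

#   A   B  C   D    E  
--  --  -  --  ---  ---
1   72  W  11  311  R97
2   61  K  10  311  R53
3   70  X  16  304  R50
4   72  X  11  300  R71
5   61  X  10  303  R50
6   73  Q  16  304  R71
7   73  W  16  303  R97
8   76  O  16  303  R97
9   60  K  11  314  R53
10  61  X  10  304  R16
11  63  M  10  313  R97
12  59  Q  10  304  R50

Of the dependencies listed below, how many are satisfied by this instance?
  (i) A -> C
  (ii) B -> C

1

(i) A -> C: every LHS value maps to a single RHS value — holds.
(ii) B -> C: B=W: rows 1, 7 → C takes values {11, 16} — violation; B=K: rows 2, 9 → C takes values {10, 11} — violation; B=X: rows 3, 4, 5, 10 → C takes values {16, 11, 10} — violation; B=Q: rows 6, 12 → C takes values {16, 10} — violation — fails.
1 of the 2 dependencies holds.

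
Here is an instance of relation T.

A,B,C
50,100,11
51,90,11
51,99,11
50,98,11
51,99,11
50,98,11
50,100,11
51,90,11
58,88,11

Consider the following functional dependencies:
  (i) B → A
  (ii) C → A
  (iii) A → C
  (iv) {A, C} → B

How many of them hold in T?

(i) B → A: every LHS value maps to a single RHS value — holds.
(ii) C → A: C=11: 9 rows → A takes values {50, 51, 58} — violation — fails.
(iii) A → C: every LHS value maps to a single RHS value — holds.
(iv) {A, C} → B: (A=50, C=11): 4 rows → B takes values {100, 98} — violation; (A=51, C=11): 4 rows → B takes values {90, 99} — violation — fails.
2 of the 4 dependencies hold.

2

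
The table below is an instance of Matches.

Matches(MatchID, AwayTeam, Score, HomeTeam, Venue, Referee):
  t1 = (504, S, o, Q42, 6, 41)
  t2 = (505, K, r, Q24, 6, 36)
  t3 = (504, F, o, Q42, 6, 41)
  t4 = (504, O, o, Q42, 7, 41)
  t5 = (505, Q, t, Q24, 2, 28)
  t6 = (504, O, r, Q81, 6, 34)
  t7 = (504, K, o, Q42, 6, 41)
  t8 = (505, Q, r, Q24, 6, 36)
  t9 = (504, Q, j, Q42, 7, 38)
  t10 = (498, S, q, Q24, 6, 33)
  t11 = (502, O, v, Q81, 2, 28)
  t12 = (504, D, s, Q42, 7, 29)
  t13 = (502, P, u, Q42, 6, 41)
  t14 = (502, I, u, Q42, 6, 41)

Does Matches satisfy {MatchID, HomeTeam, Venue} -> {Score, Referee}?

(MatchID=504, HomeTeam=Q42, Venue=6): rows 1, 3, 7 → {Score,Referee} = (o, 41), (o, 41), (o, 41) ✓
(MatchID=505, HomeTeam=Q24, Venue=6): rows 2, 8 → {Score,Referee} = (r, 36), (r, 36) ✓
(MatchID=504, HomeTeam=Q42, Venue=7): rows 4, 9, 12 → {Score,Referee} takes values {(o, 41), (j, 38), (s, 29)} — violation
(MatchID=505, HomeTeam=Q24, Venue=2): row 5 → {Score,Referee} = (t, 28) ✓
(MatchID=504, HomeTeam=Q81, Venue=6): row 6 → {Score,Referee} = (r, 34) ✓
(MatchID=498, HomeTeam=Q24, Venue=6): row 10 → {Score,Referee} = (q, 33) ✓
(MatchID=502, HomeTeam=Q81, Venue=2): row 11 → {Score,Referee} = (v, 28) ✓
(MatchID=502, HomeTeam=Q42, Venue=6): rows 13, 14 → {Score,Referee} = (u, 41), (u, 41) ✓
Two rows agree on {MatchID, HomeTeam, Venue} but differ on {Score, Referee}, so {MatchID, HomeTeam, Venue} -> {Score, Referee} does not hold.

No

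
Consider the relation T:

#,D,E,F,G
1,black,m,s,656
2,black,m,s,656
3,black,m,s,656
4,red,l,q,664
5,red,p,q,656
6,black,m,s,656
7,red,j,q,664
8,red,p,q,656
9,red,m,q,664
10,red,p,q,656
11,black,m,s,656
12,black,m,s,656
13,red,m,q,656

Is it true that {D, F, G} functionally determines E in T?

No

(D=black, F=s, G=656): rows 1, 2, 3, 6, 11, 12 → E = m, m, m, m, m, m ✓
(D=red, F=q, G=664): rows 4, 7, 9 → E takes values {l, j, m} — violation
(D=red, F=q, G=656): rows 5, 8, 10, 13 → E takes values {p, m} — violation
Two rows agree on {D, F, G} but differ on E, so {D, F, G} -> E does not hold.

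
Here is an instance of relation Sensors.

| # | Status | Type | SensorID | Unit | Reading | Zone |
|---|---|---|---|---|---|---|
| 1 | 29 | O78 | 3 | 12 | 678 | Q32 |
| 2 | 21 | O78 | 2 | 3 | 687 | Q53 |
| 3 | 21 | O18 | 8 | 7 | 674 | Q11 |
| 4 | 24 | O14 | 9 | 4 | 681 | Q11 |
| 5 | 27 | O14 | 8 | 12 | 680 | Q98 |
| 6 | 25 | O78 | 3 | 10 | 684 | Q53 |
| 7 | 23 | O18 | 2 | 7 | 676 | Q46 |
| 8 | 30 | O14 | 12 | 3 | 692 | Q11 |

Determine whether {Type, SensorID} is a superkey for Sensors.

Rows 1 and 6 have the same {Type, SensorID} value (Type=O78, SensorID=3) but are distinct tuples, so {Type, SensorID} does not determine every attribute — not a superkey.

No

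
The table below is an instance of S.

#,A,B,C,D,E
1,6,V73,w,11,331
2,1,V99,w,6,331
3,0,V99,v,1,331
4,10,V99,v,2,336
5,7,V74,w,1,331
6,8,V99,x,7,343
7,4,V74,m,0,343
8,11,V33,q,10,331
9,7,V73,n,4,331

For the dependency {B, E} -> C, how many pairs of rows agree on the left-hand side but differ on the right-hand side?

(B=V73, E=331): violating pairs (1,9) — 1 pair.
(B=V99, E=331): violating pairs (2,3) — 1 pair.

2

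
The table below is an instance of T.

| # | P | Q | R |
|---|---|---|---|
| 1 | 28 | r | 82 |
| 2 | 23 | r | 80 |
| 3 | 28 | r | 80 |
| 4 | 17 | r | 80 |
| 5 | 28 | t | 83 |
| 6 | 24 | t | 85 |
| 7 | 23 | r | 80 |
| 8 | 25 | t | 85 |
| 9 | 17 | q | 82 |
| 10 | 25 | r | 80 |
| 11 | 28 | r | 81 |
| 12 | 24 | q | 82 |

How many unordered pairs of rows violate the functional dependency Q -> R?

13

Q=r: violating pairs (1,2), (1,3), (1,4), (1,7), (1,10), (1,11), (2,11), (3,11), (4,11), (7,11), (10,11) — 11 pairs.
Q=t: violating pairs (5,6), (5,8) — 2 pairs.
Q=q: all 2 rows agree on R — 0 pairs.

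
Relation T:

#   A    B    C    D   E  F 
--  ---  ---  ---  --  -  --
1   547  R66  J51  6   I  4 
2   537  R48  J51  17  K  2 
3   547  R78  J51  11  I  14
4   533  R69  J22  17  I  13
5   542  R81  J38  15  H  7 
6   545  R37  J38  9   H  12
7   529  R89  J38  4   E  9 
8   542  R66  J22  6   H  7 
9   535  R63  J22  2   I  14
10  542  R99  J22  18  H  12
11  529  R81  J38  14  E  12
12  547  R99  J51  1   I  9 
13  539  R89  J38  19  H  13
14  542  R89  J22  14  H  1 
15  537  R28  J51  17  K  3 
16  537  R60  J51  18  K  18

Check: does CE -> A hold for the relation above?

No

(C=J51, E=I): rows 1, 3, 12 → A = 547, 547, 547 ✓
(C=J51, E=K): rows 2, 15, 16 → A = 537, 537, 537 ✓
(C=J22, E=I): rows 4, 9 → A takes values {533, 535} — violation
(C=J38, E=H): rows 5, 6, 13 → A takes values {542, 545, 539} — violation
(C=J38, E=E): rows 7, 11 → A = 529, 529 ✓
(C=J22, E=H): rows 8, 10, 14 → A = 542, 542, 542 ✓
Two rows agree on CE but differ on A, so CE -> A does not hold.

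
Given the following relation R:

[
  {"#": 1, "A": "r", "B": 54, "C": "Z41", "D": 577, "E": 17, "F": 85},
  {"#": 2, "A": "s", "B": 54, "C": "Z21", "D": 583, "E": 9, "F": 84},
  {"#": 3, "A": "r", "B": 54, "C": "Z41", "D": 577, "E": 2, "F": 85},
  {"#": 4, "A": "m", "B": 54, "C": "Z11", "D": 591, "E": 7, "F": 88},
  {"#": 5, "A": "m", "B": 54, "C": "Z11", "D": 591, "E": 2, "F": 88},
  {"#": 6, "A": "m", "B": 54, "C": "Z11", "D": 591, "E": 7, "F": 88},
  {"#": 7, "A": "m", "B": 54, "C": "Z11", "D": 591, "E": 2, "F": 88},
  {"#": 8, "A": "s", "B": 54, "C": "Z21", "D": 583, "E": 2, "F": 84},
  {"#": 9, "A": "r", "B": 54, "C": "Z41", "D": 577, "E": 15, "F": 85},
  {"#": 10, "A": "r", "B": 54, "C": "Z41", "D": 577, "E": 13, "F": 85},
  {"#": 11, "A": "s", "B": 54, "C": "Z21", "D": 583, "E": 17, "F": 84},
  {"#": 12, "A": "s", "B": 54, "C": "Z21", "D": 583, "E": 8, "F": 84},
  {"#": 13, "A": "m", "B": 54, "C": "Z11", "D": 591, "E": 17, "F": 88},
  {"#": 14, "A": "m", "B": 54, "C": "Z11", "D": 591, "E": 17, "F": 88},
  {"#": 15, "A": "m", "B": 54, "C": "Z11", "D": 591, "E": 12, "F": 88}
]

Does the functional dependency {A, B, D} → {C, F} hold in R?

Yes

(A=r, B=54, D=577): rows 1, 3, 9, 10 → {C,F} = (Z41, 85), (Z41, 85), (Z41, 85), (Z41, 85) ✓
(A=s, B=54, D=583): rows 2, 8, 11, 12 → {C,F} = (Z21, 84), (Z21, 84), (Z21, 84), (Z21, 84) ✓
(A=m, B=54, D=591): rows 4, 5, 6, 7, 13, 14, 15 → {C,F} = (Z11, 88), (Z11, 88), (Z11, 88), (Z11, 88), (Z11, 88), (Z11, 88), (Z11, 88) ✓
Every {A, B, D} value is associated with a single {C, F} value, so {A, B, D} → {C, F} holds.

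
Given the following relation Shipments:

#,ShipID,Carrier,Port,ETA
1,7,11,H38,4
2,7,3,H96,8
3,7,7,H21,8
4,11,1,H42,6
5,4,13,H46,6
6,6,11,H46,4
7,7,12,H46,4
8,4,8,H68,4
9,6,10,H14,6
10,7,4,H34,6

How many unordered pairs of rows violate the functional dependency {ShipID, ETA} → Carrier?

(ShipID=7, ETA=4): violating pairs (1,7) — 1 pair.
(ShipID=7, ETA=8): violating pairs (2,3) — 1 pair.

2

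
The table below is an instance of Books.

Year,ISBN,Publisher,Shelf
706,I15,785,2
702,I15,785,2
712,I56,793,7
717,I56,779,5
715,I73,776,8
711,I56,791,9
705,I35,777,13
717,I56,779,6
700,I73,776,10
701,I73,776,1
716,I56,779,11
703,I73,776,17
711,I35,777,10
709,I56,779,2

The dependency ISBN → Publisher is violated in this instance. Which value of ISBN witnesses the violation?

ISBN=I15: 2 rows → Publisher = 785, 785 ✓
ISBN=I56: 6 rows → Publisher takes values {793, 779, 791} — violation
ISBN=I73: 4 rows → Publisher = 776, 776, 776, 776 ✓
ISBN=I35: 2 rows → Publisher = 777, 777 ✓
The only ISBN value with inconsistent Publisher is ISBN=I56.

I56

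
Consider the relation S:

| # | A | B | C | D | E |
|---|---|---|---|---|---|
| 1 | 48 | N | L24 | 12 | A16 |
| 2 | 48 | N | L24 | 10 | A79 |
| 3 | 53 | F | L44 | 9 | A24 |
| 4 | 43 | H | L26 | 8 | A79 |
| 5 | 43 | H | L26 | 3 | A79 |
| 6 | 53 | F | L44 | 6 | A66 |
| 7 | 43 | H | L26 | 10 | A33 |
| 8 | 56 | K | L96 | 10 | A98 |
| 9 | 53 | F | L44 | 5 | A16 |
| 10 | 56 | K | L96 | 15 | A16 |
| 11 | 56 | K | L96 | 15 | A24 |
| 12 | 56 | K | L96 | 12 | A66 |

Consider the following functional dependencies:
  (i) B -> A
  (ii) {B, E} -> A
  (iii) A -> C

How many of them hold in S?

3

(i) B -> A: every LHS value maps to a single RHS value — holds.
(ii) {B, E} -> A: every LHS value maps to a single RHS value — holds.
(iii) A -> C: every LHS value maps to a single RHS value — holds.
3 of the 3 dependencies hold.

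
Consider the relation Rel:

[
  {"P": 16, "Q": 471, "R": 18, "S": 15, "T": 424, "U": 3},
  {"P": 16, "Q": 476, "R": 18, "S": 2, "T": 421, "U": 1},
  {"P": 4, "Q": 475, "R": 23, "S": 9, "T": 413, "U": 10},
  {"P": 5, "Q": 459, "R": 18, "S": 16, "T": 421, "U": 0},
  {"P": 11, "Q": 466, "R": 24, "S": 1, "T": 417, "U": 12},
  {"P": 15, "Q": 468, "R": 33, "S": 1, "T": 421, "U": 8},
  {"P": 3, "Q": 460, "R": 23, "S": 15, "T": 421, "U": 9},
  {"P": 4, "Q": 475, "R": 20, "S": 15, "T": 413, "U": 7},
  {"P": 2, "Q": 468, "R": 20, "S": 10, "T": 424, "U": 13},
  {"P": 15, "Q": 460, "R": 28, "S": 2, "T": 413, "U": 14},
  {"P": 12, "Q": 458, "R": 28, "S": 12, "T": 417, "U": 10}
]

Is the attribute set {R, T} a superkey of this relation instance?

No

Two distinct rows share (R=18, T=421), so {R, T} does not determine every attribute — not a superkey.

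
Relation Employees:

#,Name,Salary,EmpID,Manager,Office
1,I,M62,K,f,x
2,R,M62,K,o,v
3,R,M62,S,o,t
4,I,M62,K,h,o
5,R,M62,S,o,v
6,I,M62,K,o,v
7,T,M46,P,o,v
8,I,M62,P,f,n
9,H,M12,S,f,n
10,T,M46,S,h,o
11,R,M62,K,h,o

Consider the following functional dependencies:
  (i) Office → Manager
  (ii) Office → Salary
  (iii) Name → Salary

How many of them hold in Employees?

(i) Office → Manager: every LHS value maps to a single RHS value — holds.
(ii) Office → Salary: Office=v: rows 2, 5, 6, 7 → Salary takes values {M62, M46} — violation; Office=o: rows 4, 10, 11 → Salary takes values {M62, M46} — violation; Office=n: rows 8, 9 → Salary takes values {M62, M12} — violation — fails.
(iii) Name → Salary: every LHS value maps to a single RHS value — holds.
2 of the 3 dependencies hold.

2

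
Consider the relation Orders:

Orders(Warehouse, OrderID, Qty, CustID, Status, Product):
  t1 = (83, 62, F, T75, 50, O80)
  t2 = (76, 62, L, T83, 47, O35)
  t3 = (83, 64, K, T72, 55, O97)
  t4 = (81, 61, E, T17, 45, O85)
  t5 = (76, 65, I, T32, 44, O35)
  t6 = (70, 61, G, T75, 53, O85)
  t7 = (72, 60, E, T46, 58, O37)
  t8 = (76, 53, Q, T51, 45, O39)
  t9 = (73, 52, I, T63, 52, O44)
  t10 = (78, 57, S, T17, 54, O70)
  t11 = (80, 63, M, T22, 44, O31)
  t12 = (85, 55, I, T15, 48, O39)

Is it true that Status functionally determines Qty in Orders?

Status=50: row 1 → Qty = F ✓
Status=47: row 2 → Qty = L ✓
Status=55: row 3 → Qty = K ✓
Status=45: rows 4, 8 → Qty takes values {E, Q} — violation
Status=44: rows 5, 11 → Qty takes values {I, M} — violation
Status=53: row 6 → Qty = G ✓
Status=58: row 7 → Qty = E ✓
Status=52: row 9 → Qty = I ✓
Status=54: row 10 → Qty = S ✓
Status=48: row 12 → Qty = I ✓
Two rows agree on Status but differ on Qty, so Status → Qty does not hold.

No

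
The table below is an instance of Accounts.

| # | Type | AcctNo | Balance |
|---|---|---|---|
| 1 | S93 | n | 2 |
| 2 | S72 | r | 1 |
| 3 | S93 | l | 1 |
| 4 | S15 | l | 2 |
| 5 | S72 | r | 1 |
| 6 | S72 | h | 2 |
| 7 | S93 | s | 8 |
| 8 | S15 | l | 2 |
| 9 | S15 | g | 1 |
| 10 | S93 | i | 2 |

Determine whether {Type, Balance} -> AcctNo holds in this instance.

No

(Type=S93, Balance=2): rows 1, 10 → AcctNo takes values {n, i} — violation
(Type=S72, Balance=1): rows 2, 5 → AcctNo = r, r ✓
(Type=S93, Balance=1): row 3 → AcctNo = l ✓
(Type=S15, Balance=2): rows 4, 8 → AcctNo = l, l ✓
(Type=S72, Balance=2): row 6 → AcctNo = h ✓
(Type=S93, Balance=8): row 7 → AcctNo = s ✓
(Type=S15, Balance=1): row 9 → AcctNo = g ✓
Two rows agree on {Type, Balance} but differ on AcctNo, so {Type, Balance} -> AcctNo does not hold.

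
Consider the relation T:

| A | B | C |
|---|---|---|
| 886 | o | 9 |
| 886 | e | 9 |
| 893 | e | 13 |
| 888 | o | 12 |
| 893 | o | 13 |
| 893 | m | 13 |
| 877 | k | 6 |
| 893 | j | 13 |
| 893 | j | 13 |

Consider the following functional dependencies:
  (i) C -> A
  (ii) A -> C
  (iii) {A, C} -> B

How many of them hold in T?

2

(i) C -> A: every LHS value maps to a single RHS value — holds.
(ii) A -> C: every LHS value maps to a single RHS value — holds.
(iii) {A, C} -> B: (A=886, C=9): 2 rows → B takes values {o, e} — violation; (A=893, C=13): 5 rows → B takes values {e, o, m, j} — violation — fails.
2 of the 3 dependencies hold.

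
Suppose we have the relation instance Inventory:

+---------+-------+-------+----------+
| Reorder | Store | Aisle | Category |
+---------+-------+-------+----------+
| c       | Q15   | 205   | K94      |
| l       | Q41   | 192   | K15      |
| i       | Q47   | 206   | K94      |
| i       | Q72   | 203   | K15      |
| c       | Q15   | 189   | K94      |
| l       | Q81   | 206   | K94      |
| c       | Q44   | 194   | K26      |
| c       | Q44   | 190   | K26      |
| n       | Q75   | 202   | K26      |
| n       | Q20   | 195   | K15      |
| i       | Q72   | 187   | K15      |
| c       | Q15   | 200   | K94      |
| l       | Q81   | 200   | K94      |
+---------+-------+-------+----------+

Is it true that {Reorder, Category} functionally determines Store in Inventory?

(Reorder=c, Category=K94): 3 rows → Store = Q15, Q15, Q15 ✓
(Reorder=l, Category=K15): 1 row → Store = Q41 ✓
(Reorder=i, Category=K94): 1 row → Store = Q47 ✓
(Reorder=i, Category=K15): 2 rows → Store = Q72, Q72 ✓
(Reorder=l, Category=K94): 2 rows → Store = Q81, Q81 ✓
(Reorder=c, Category=K26): 2 rows → Store = Q44, Q44 ✓
(Reorder=n, Category=K26): 1 row → Store = Q75 ✓
(Reorder=n, Category=K15): 1 row → Store = Q20 ✓
Every {Reorder, Category} value is associated with a single Store value, so {Reorder, Category} → Store holds.

Yes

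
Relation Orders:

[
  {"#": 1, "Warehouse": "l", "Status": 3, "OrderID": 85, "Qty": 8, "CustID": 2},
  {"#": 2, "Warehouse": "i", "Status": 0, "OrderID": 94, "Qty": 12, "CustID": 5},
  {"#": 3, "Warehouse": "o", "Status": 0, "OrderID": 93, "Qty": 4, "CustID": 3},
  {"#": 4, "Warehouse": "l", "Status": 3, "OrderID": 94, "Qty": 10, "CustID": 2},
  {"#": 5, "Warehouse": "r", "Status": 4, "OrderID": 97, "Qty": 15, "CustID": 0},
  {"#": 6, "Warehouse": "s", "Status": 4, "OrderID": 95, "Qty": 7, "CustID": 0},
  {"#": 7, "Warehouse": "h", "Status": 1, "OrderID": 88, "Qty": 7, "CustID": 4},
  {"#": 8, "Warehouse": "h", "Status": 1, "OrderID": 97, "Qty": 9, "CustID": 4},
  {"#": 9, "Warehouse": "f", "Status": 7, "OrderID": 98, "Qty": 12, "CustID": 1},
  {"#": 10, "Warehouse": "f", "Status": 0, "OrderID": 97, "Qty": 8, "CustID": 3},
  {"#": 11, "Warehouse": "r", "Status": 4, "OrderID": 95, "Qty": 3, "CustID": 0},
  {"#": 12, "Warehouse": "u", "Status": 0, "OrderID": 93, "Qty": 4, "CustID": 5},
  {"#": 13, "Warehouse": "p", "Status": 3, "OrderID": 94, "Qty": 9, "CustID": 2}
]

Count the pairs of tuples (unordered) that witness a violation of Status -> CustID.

Status=3: all 3 rows agree on CustID — 0 pairs.
Status=0: violating pairs (2,3), (2,10), (3,12), (10,12) — 4 pairs.
Status=4: all 3 rows agree on CustID — 0 pairs.
Status=1: all 2 rows agree on CustID — 0 pairs.

4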